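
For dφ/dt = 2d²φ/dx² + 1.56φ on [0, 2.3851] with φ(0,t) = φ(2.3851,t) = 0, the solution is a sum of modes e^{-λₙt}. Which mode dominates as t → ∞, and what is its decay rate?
Eigenvalues: λₙ = 2n²π²/2.3851² - 1.56.
First three modes:
  n=1: λ₁ = 2π²/2.3851² - 1.56 ≈ 1.91
  n=2: λ₂ = 8π²/2.3851² - 1.56 ≈ 12.32
  n=3: λ₃ = 18π²/2.3851² - 1.56 ≈ 29.669
Since 2π²/2.3851² ≈ 3.47 > 1.56, all λₙ > 0.
The n=1 mode decays slowest → dominates as t → ∞.
Asymptotic: φ ~ c₁ sin(πx/2.3851) e^{-λ₁t} with decay rate λ₁ ≈ 1.91.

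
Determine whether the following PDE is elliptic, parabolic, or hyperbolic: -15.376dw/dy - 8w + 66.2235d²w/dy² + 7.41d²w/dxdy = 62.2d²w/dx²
Rewriting in standard form: -62.2d²w/dx² + 7.41d²w/dxdy + 66.2235d²w/dy² - 15.376dw/dy - 8w = 0. Coefficients: A = -62.2, B = 7.41, C = 66.2235. B² - 4AC = 16531.3149, which is positive, so the equation is hyperbolic.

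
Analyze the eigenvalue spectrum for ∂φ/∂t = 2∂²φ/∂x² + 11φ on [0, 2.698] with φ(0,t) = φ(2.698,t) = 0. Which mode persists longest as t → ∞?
Eigenvalues: λₙ = 2n²π²/2.698² - 11.
First three modes:
  n=1: λ₁ = 2π²/2.698² - 11 ≈ -8.288
  n=2: λ₂ = 8π²/2.698² - 11 ≈ -0.153
  n=3: λ₃ = 18π²/2.698² - 11 ≈ 13.406
Since 2π²/2.698² ≈ 2.712 < 11, λ₁ < 0.
The n=1 mode grows fastest (−λₙ is largest for n=1) → dominates.
Asymptotic: φ ~ c₁ sin(πx/2.698) e^{8.288t} (exponential growth at rate −λ₁ ≈ 8.288).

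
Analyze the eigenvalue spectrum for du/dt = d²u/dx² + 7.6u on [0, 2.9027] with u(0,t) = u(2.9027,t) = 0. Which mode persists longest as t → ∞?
Eigenvalues: λₙ = n²π²/2.9027² - 7.6.
First three modes:
  n=1: λ₁ = π²/2.9027² - 7.6 ≈ -6.429
  n=2: λ₂ = 4π²/2.9027² - 7.6 ≈ -2.915
  n=3: λ₃ = 9π²/2.9027² - 7.6 ≈ 2.942
Since π²/2.9027² ≈ 1.171 < 7.6, λ₁ < 0.
The n=1 mode grows fastest (−λₙ is largest for n=1) → dominates.
Asymptotic: u ~ c₁ sin(πx/2.9027) e^{6.429t} (exponential growth at rate −λ₁ ≈ 6.429).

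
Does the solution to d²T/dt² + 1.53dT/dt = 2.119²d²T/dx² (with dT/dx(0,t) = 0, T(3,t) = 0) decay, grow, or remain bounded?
T → 0. Damping (γ=1.53) dissipates energy; oscillations decay exponentially.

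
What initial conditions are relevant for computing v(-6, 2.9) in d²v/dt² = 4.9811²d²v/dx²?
Domain of dependence: [-20.44519, 8.44519]. Signals travel at speed 4.9811, so data within |x - -6| ≤ 4.9811·2.9 = 14.44519 can reach the point.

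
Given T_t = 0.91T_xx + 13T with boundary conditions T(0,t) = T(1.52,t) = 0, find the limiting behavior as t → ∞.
T grows unboundedly. Reaction dominates diffusion (r=13 > κπ²/L²≈3.89); solution grows exponentially.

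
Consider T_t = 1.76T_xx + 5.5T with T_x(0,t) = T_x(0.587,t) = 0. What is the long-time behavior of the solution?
As t → ∞, T grows unboundedly. With Neumann BCs the constant mode has diffusion eigenvalue 0, so any r > 0 makes it grow like e^(5.5t); solution grows exponentially.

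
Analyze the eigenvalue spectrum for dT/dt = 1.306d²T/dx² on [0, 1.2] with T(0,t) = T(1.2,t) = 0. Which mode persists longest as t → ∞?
Eigenvalues: λₙ = 1.306n²π²/1.2².
First three modes:
  n=1: λ₁ = 1.306π²/1.2² ≈ 8.951
  n=2: λ₂ = 5.224π²/1.2² ≈ 35.805 (4× faster decay)
  n=3: λ₃ = 11.754π²/1.2² ≈ 80.561 (9× faster decay)
As t → ∞, higher modes decay exponentially faster. The n=1 mode dominates: T ~ c₁ sin(πx/1.2) e^{-λ₁t}.
Decay rate: λ₁ = 1.306π²/1.2² ≈ 8.951.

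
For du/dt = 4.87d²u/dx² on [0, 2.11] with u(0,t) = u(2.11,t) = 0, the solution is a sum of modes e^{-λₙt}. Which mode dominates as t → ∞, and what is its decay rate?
Eigenvalues: λₙ = 4.87n²π²/2.11².
First three modes:
  n=1: λ₁ = 4.87π²/2.11² ≈ 10.796
  n=2: λ₂ = 19.48π²/2.11² ≈ 43.184 (4× faster decay)
  n=3: λ₃ = 43.83π²/2.11² ≈ 97.164 (9× faster decay)
As t → ∞, higher modes decay exponentially faster. The n=1 mode dominates: u ~ c₁ sin(πx/2.11) e^{-λ₁t}.
Decay rate: λ₁ = 4.87π²/2.11² ≈ 10.796.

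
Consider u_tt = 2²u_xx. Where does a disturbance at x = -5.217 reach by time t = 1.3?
Domain of influence: [-7.817, -2.617]. Data at x = -5.217 spreads outward at speed 2.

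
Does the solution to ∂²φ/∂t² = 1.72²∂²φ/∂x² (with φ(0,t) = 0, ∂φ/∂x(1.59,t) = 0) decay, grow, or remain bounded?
φ oscillates (no decay). Energy is conserved; the solution oscillates indefinitely as standing waves.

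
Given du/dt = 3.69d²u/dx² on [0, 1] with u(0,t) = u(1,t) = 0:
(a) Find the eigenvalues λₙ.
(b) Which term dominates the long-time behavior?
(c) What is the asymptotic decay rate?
Eigenvalues: λₙ = 3.69n²π².
First three modes:
  n=1: λ₁ = 3.69π² ≈ 36.419
  n=2: λ₂ = 14.76π² ≈ 145.675 (4× faster decay)
  n=3: λ₃ = 33.21π² ≈ 327.77 (9× faster decay)
As t → ∞, higher modes decay exponentially faster. The n=1 mode dominates: u ~ c₁ sin(πx) e^{-λ₁t}.
Decay rate: λ₁ = 3.69π² ≈ 36.419.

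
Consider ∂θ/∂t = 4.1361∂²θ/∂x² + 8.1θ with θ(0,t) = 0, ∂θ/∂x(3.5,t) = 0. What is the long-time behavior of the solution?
As t → ∞, θ grows unboundedly. Reaction dominates diffusion (r=8.1 > κπ²/(4L²)≈0.83); solution grows exponentially.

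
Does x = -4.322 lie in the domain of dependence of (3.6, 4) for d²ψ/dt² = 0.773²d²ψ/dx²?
No. The domain of dependence is [0.508, 6.692], and -4.322 is outside this interval.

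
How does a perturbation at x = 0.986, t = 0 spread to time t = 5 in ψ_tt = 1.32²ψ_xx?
Domain of influence: [-5.614, 7.586]. Data at x = 0.986 spreads outward at speed 1.32.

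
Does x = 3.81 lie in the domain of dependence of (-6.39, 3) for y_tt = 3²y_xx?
No. The domain of dependence is [-15.39, 2.61], and 3.81 is outside this interval.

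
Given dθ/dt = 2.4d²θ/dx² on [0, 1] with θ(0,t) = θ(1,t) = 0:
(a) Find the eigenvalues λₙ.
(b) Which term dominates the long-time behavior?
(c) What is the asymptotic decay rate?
Eigenvalues: λₙ = 2.4n²π².
First three modes:
  n=1: λ₁ = 2.4π² ≈ 23.687
  n=2: λ₂ = 9.6π² ≈ 94.748 (4× faster decay)
  n=3: λ₃ = 21.6π² ≈ 213.183 (9× faster decay)
As t → ∞, higher modes decay exponentially faster. The n=1 mode dominates: θ ~ c₁ sin(πx) e^{-λ₁t}.
Decay rate: λ₁ = 2.4π² ≈ 23.687.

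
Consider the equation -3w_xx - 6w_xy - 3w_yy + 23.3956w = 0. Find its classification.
Parabolic. (A = -3, B = -6, C = -3 gives B² - 4AC = 0.)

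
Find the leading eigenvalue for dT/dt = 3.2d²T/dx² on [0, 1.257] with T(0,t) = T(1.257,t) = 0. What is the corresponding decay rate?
Eigenvalues: λₙ = 3.2n²π²/1.257².
First three modes:
  n=1: λ₁ = 3.2π²/1.257² ≈ 19.988
  n=2: λ₂ = 12.8π²/1.257² ≈ 79.954 (4× faster decay)
  n=3: λ₃ = 28.8π²/1.257² ≈ 179.896 (9× faster decay)
As t → ∞, higher modes decay exponentially faster. The n=1 mode dominates: T ~ c₁ sin(πx/1.257) e^{-λ₁t}.
Decay rate: λ₁ = 3.2π²/1.257² ≈ 19.988.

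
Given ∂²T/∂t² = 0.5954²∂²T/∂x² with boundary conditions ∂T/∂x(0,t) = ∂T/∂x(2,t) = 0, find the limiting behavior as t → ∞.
T oscillates about a mean that drifts linearly in t (generically unbounded; no decay). There is no damping, so the nonconstant modes persist as standing waves (energy conserved, no decay). But with Neumann conditions at both ends the constant mode has eigenvalue 0: the spatial mean M(t) of T satisfies M'' = 0, so M(t) = M(0) + M'(0)·t. Unless the initial velocity has zero mean (∫T_t(x,0)dx = 0), the solution grows linearly in t (unbounded, though not exponentially); if it does have zero mean, the solution stays bounded and simply oscillates.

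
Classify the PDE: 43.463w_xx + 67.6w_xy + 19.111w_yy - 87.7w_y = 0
A = 43.463, B = 67.6, C = 19.111. Discriminant B² - 4AC = 1247.274428. Since 1247.274428 > 0, hyperbolic.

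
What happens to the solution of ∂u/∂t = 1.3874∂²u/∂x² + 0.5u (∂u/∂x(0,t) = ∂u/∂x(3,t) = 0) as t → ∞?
u grows unboundedly. With Neumann BCs the constant mode has diffusion eigenvalue 0, so any r > 0 makes it grow like e^(0.5t); solution grows exponentially.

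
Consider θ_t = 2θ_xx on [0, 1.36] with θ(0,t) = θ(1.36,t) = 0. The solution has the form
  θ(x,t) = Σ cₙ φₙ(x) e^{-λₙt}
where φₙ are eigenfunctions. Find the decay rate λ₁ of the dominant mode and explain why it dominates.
Eigenvalues: λₙ = 2n²π²/1.36².
First three modes:
  n=1: λ₁ = 2π²/1.36² ≈ 10.672
  n=2: λ₂ = 8π²/1.36² ≈ 42.689 (4× faster decay)
  n=3: λ₃ = 18π²/1.36² ≈ 96.049 (9× faster decay)
As t → ∞, higher modes decay exponentially faster. The n=1 mode dominates: θ ~ c₁ sin(πx/1.36) e^{-λ₁t}.
Decay rate: λ₁ = 2π²/1.36² ≈ 10.672.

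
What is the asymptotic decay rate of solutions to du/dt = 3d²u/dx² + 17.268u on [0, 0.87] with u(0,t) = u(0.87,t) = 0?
Eigenvalues: λₙ = 3n²π²/0.87² - 17.268.
First three modes:
  n=1: λ₁ = 3π²/0.87² - 17.268 ≈ 21.851
  n=2: λ₂ = 12π²/0.87² - 17.268 ≈ 139.206
  n=3: λ₃ = 27π²/0.87² - 17.268 ≈ 334.799
Since 3π²/0.87² ≈ 39.119 > 17.268, all λₙ > 0.
The n=1 mode decays slowest → dominates as t → ∞.
Asymptotic: u ~ c₁ sin(πx/0.87) e^{-λ₁t} with decay rate λ₁ ≈ 21.851.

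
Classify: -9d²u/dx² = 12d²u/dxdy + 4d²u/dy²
Rewriting in standard form: -9d²u/dx² - 12d²u/dxdy - 4d²u/dy² = 0. Parabolic (discriminant = 0).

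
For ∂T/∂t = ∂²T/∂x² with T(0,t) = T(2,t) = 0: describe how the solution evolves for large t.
T → 0. Heat diffuses out through both boundaries.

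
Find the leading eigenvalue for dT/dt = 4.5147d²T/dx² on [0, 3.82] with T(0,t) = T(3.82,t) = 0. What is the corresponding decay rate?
Eigenvalues: λₙ = 4.5147n²π²/3.82².
First three modes:
  n=1: λ₁ = 4.5147π²/3.82² ≈ 3.054
  n=2: λ₂ = 18.0588π²/3.82² ≈ 12.214 (4× faster decay)
  n=3: λ₃ = 40.6323π²/3.82² ≈ 27.482 (9× faster decay)
As t → ∞, higher modes decay exponentially faster. The n=1 mode dominates: T ~ c₁ sin(πx/3.82) e^{-λ₁t}.
Decay rate: λ₁ = 4.5147π²/3.82² ≈ 3.054.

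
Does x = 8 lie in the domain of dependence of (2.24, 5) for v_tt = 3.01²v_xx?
Yes. The domain of dependence is [-12.81, 17.29], and 8 ∈ [-12.81, 17.29].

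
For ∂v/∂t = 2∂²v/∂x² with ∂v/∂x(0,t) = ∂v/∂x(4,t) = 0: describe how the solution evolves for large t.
v → constant (steady state). Heat is conserved (no flux at boundaries); solution approaches the spatial average.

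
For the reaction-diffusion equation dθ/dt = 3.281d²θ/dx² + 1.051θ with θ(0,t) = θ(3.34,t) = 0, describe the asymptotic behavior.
θ → 0. Diffusion dominates reaction (r=1.051 < κπ²/L²≈2.9); solution decays.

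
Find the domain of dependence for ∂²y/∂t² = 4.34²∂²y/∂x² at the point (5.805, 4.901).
Domain of dependence: [-15.46534, 27.07534]. Signals travel at speed 4.34, so data within |x - 5.805| ≤ 4.34·4.901 = 21.27034 can reach the point.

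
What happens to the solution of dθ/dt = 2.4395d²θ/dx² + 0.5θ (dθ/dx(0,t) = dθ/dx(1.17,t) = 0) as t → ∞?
θ grows unboundedly. With Neumann BCs the constant mode has diffusion eigenvalue 0, so any r > 0 makes it grow like e^(0.5t); solution grows exponentially.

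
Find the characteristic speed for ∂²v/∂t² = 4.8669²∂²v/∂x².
Speed = 4.8669. Information travels along characteristics x = x₀ ± 4.8669t.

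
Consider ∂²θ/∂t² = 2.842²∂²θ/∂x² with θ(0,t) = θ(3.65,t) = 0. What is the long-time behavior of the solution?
As t → ∞, θ oscillates (no decay). Energy is conserved; the solution oscillates indefinitely as standing waves.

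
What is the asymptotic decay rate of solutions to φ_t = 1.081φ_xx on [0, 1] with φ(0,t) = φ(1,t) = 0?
Eigenvalues: λₙ = 1.081n²π².
First three modes:
  n=1: λ₁ = 1.081π² ≈ 10.669
  n=2: λ₂ = 4.324π² ≈ 42.676 (4× faster decay)
  n=3: λ₃ = 9.729π² ≈ 96.021 (9× faster decay)
As t → ∞, higher modes decay exponentially faster. The n=1 mode dominates: φ ~ c₁ sin(πx) e^{-λ₁t}.
Decay rate: λ₁ = 1.081π² ≈ 10.669.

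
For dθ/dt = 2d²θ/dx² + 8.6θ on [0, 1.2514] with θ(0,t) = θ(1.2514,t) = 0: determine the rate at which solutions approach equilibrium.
Eigenvalues: λₙ = 2n²π²/1.2514² - 8.6.
First three modes:
  n=1: λ₁ = 2π²/1.2514² - 8.6 ≈ 4.005
  n=2: λ₂ = 8π²/1.2514² - 8.6 ≈ 41.819
  n=3: λ₃ = 18π²/1.2514² - 8.6 ≈ 104.844
Since 2π²/1.2514² ≈ 12.605 > 8.6, all λₙ > 0.
The n=1 mode decays slowest → dominates as t → ∞.
Asymptotic: θ ~ c₁ sin(πx/1.2514) e^{-λ₁t} with decay rate λ₁ ≈ 4.005.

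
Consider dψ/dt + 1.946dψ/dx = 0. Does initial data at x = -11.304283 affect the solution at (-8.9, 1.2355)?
Yes. The characteristic through (-8.9, 1.2355) passes through x = -11.304283.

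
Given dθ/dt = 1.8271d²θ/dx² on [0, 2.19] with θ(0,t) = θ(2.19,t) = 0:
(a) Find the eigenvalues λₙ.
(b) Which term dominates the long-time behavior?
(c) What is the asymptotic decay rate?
Eigenvalues: λₙ = 1.8271n²π²/2.19².
First three modes:
  n=1: λ₁ = 1.8271π²/2.19² ≈ 3.76
  n=2: λ₂ = 7.3084π²/2.19² ≈ 15.04 (4× faster decay)
  n=3: λ₃ = 16.4439π²/2.19² ≈ 33.839 (9× faster decay)
As t → ∞, higher modes decay exponentially faster. The n=1 mode dominates: θ ~ c₁ sin(πx/2.19) e^{-λ₁t}.
Decay rate: λ₁ = 1.8271π²/2.19² ≈ 3.76.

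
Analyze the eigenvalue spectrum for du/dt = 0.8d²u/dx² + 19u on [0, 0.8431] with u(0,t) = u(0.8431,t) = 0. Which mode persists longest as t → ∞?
Eigenvalues: λₙ = 0.8n²π²/0.8431² - 19.
First three modes:
  n=1: λ₁ = 0.8π²/0.8431² - 19 ≈ -7.892
  n=2: λ₂ = 3.2π²/0.8431² - 19 ≈ 25.432
  n=3: λ₃ = 7.2π²/0.8431² - 19 ≈ 80.971
Since 0.8π²/0.8431² ≈ 11.108 < 19, λ₁ < 0.
The n=1 mode grows fastest (−λₙ is largest for n=1) → dominates.
Asymptotic: u ~ c₁ sin(πx/0.8431) e^{7.892t} (exponential growth at rate −λ₁ ≈ 7.892).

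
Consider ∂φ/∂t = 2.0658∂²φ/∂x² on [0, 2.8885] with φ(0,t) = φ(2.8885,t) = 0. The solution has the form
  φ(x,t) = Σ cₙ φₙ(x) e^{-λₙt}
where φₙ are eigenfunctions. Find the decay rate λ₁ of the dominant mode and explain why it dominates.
Eigenvalues: λₙ = 2.0658n²π²/2.8885².
First three modes:
  n=1: λ₁ = 2.0658π²/2.8885² ≈ 2.444
  n=2: λ₂ = 8.2632π²/2.8885² ≈ 9.775 (4× faster decay)
  n=3: λ₃ = 18.5922π²/2.8885² ≈ 21.993 (9× faster decay)
As t → ∞, higher modes decay exponentially faster. The n=1 mode dominates: φ ~ c₁ sin(πx/2.8885) e^{-λ₁t}.
Decay rate: λ₁ = 2.0658π²/2.8885² ≈ 2.444.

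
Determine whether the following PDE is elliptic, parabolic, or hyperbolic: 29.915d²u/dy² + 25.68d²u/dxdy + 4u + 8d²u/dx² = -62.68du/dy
Rewriting in standard form: 8d²u/dx² + 25.68d²u/dxdy + 29.915d²u/dy² + 62.68du/dy + 4u = 0. Coefficients: A = 8, B = 25.68, C = 29.915. B² - 4AC = -297.8176, which is negative, so the equation is elliptic.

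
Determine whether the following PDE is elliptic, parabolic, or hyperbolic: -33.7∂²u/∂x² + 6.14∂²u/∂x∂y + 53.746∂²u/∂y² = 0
Coefficients: A = -33.7, B = 6.14, C = 53.746. B² - 4AC = 7282.6604, which is positive, so the equation is hyperbolic.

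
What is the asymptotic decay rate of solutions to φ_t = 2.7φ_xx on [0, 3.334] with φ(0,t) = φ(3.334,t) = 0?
Eigenvalues: λₙ = 2.7n²π²/3.334².
First three modes:
  n=1: λ₁ = 2.7π²/3.334² ≈ 2.397
  n=2: λ₂ = 10.8π²/3.334² ≈ 9.589 (4× faster decay)
  n=3: λ₃ = 24.3π²/3.334² ≈ 21.576 (9× faster decay)
As t → ∞, higher modes decay exponentially faster. The n=1 mode dominates: φ ~ c₁ sin(πx/3.334) e^{-λ₁t}.
Decay rate: λ₁ = 2.7π²/3.334² ≈ 2.397.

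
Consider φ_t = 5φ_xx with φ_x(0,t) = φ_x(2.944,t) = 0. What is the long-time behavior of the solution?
As t → ∞, φ → constant (steady state). Heat is conserved (no flux at boundaries); solution approaches the spatial average.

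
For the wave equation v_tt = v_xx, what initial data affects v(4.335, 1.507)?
Domain of dependence: [2.828, 5.842]. Signals travel at speed 1, so data within |x - 4.335| ≤ 1·1.507 = 1.507 can reach the point.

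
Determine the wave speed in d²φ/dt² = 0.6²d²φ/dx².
Speed = 0.6. Information travels along characteristics x = x₀ ± 0.6t.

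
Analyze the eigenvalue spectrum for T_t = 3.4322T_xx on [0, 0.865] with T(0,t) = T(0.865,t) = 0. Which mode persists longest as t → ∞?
Eigenvalues: λₙ = 3.4322n²π²/0.865².
First three modes:
  n=1: λ₁ = 3.4322π²/0.865² ≈ 45.273
  n=2: λ₂ = 13.7288π²/0.865² ≈ 181.092 (4× faster decay)
  n=3: λ₃ = 30.8898π²/0.865² ≈ 407.458 (9× faster decay)
As t → ∞, higher modes decay exponentially faster. The n=1 mode dominates: T ~ c₁ sin(πx/0.865) e^{-λ₁t}.
Decay rate: λ₁ = 3.4322π²/0.865² ≈ 45.273.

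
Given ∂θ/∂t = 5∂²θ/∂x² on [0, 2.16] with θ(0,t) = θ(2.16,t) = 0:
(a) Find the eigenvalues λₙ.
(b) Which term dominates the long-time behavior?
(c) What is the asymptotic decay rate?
Eigenvalues: λₙ = 5n²π²/2.16².
First three modes:
  n=1: λ₁ = 5π²/2.16² ≈ 10.577
  n=2: λ₂ = 20π²/2.16² ≈ 42.308 (4× faster decay)
  n=3: λ₃ = 45π²/2.16² ≈ 95.193 (9× faster decay)
As t → ∞, higher modes decay exponentially faster. The n=1 mode dominates: θ ~ c₁ sin(πx/2.16) e^{-λ₁t}.
Decay rate: λ₁ = 5π²/2.16² ≈ 10.577.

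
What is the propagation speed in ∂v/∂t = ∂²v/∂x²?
Infinite. The heat equation is parabolic, not hyperbolic, so disturbances propagate instantly.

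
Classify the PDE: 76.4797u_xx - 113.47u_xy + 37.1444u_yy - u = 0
A = 76.4797, B = -113.47, C = 37.1444. Discriminant B² - 4AC = 1512.27062528. Since 1512.27062528 > 0, hyperbolic.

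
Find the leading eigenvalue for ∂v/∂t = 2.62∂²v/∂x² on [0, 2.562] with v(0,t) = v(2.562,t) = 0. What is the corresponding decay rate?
Eigenvalues: λₙ = 2.62n²π²/2.562².
First three modes:
  n=1: λ₁ = 2.62π²/2.562² ≈ 3.94
  n=2: λ₂ = 10.48π²/2.562² ≈ 15.758 (4× faster decay)
  n=3: λ₃ = 23.58π²/2.562² ≈ 35.456 (9× faster decay)
As t → ∞, higher modes decay exponentially faster. The n=1 mode dominates: v ~ c₁ sin(πx/2.562) e^{-λ₁t}.
Decay rate: λ₁ = 2.62π²/2.562² ≈ 3.94.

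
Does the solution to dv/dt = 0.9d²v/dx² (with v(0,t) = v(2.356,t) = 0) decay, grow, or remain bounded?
v → 0. Heat diffuses out through both boundaries.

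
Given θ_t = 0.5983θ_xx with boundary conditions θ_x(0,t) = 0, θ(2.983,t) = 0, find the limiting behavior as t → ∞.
θ → 0. Heat escapes through the Dirichlet boundary.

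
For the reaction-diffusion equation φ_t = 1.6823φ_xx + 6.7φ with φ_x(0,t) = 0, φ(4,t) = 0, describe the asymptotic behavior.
φ grows unboundedly. Reaction dominates diffusion (r=6.7 > κπ²/(4L²)≈0.26); solution grows exponentially.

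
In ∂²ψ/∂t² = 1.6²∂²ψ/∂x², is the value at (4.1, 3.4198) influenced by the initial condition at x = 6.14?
Yes. The domain of dependence is [-1.37168, 9.57168], and 6.14 ∈ [-1.37168, 9.57168].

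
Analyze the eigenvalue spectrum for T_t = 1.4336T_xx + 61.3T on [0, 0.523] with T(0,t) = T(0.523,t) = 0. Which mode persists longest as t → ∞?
Eigenvalues: λₙ = 1.4336n²π²/0.523² - 61.3.
First three modes:
  n=1: λ₁ = 1.4336π²/0.523² - 61.3 ≈ -9.572
  n=2: λ₂ = 5.7344π²/0.523² - 61.3 ≈ 145.611
  n=3: λ₃ = 12.9024π²/0.523² - 61.3 ≈ 404.251
Since 1.4336π²/0.523² ≈ 51.728 < 61.3, λ₁ < 0.
The n=1 mode grows fastest (−λₙ is largest for n=1) → dominates.
Asymptotic: T ~ c₁ sin(πx/0.523) e^{9.572t} (exponential growth at rate −λ₁ ≈ 9.572).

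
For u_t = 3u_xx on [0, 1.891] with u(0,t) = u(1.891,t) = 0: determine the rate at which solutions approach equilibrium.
Eigenvalues: λₙ = 3n²π²/1.891².
First three modes:
  n=1: λ₁ = 3π²/1.891² ≈ 8.28
  n=2: λ₂ = 12π²/1.891² ≈ 33.121 (4× faster decay)
  n=3: λ₃ = 27π²/1.891² ≈ 74.521 (9× faster decay)
As t → ∞, higher modes decay exponentially faster. The n=1 mode dominates: u ~ c₁ sin(πx/1.891) e^{-λ₁t}.
Decay rate: λ₁ = 3π²/1.891² ≈ 8.28.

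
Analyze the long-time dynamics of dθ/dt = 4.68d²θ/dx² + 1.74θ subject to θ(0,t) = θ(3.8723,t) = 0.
Long-time behavior: θ → 0. Diffusion dominates reaction (r=1.74 < κπ²/L²≈3.08); solution decays.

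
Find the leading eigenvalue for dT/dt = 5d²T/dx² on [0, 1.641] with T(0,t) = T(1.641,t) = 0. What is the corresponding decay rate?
Eigenvalues: λₙ = 5n²π²/1.641².
First three modes:
  n=1: λ₁ = 5π²/1.641² ≈ 18.325
  n=2: λ₂ = 20π²/1.641² ≈ 73.301 (4× faster decay)
  n=3: λ₃ = 45π²/1.641² ≈ 164.928 (9× faster decay)
As t → ∞, higher modes decay exponentially faster. The n=1 mode dominates: T ~ c₁ sin(πx/1.641) e^{-λ₁t}.
Decay rate: λ₁ = 5π²/1.641² ≈ 18.325.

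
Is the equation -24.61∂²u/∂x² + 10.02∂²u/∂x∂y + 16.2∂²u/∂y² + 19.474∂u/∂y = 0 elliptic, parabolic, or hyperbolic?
Computing B² - 4AC with A = -24.61, B = 10.02, C = 16.2: discriminant = 1695.1284 (positive). Answer: hyperbolic.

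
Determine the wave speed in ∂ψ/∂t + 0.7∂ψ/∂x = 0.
Speed = 0.7. Information travels along x - 0.7t = const (rightward).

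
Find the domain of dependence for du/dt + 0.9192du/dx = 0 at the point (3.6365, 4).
A single point: x = -0.0403. The characteristic through (3.6365, 4) is x - 0.9192t = const, so x = 3.6365 - 0.9192·4 = -0.0403.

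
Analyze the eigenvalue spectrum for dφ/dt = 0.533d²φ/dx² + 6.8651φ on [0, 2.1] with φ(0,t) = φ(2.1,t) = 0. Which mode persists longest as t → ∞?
Eigenvalues: λₙ = 0.533n²π²/2.1² - 6.8651.
First three modes:
  n=1: λ₁ = 0.533π²/2.1² - 6.8651 ≈ -5.672
  n=2: λ₂ = 2.132π²/2.1² - 6.8651 ≈ -2.094
  n=3: λ₃ = 4.797π²/2.1² - 6.8651 ≈ 3.871
Since 0.533π²/2.1² ≈ 1.193 < 6.8651, λ₁ < 0.
The n=1 mode grows fastest (−λₙ is largest for n=1) → dominates.
Asymptotic: φ ~ c₁ sin(πx/2.1) e^{5.672t} (exponential growth at rate −λ₁ ≈ 5.672).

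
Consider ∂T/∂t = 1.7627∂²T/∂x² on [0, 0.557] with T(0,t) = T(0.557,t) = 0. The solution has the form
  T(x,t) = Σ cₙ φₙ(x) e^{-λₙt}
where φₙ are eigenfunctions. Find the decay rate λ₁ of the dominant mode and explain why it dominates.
Eigenvalues: λₙ = 1.7627n²π²/0.557².
First three modes:
  n=1: λ₁ = 1.7627π²/0.557² ≈ 56.075
  n=2: λ₂ = 7.0508π²/0.557² ≈ 224.299 (4× faster decay)
  n=3: λ₃ = 15.8643π²/0.557² ≈ 504.673 (9× faster decay)
As t → ∞, higher modes decay exponentially faster. The n=1 mode dominates: T ~ c₁ sin(πx/0.557) e^{-λ₁t}.
Decay rate: λ₁ = 1.7627π²/0.557² ≈ 56.075.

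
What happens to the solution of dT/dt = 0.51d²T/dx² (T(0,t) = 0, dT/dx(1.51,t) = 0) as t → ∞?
T → 0. Heat escapes through the Dirichlet boundary.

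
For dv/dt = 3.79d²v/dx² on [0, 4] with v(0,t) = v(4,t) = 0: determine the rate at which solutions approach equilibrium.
Eigenvalues: λₙ = 3.79n²π²/4².
First three modes:
  n=1: λ₁ = 3.79π²/4² ≈ 2.338
  n=2: λ₂ = 15.16π²/4² ≈ 9.351 (4× faster decay)
  n=3: λ₃ = 34.11π²/4² ≈ 21.041 (9× faster decay)
As t → ∞, higher modes decay exponentially faster. The n=1 mode dominates: v ~ c₁ sin(πx/4) e^{-λ₁t}.
Decay rate: λ₁ = 3.79π²/4² ≈ 2.338.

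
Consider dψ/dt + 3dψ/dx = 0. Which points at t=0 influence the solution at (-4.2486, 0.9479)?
A single point: x = -7.0923. The characteristic through (-4.2486, 0.9479) is x - 3t = const, so x = -4.2486 - 3·0.9479 = -7.0923.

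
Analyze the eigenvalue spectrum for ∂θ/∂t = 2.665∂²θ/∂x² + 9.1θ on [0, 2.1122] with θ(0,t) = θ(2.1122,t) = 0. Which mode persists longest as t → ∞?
Eigenvalues: λₙ = 2.665n²π²/2.1122² - 9.1.
First three modes:
  n=1: λ₁ = 2.665π²/2.1122² - 9.1 ≈ -3.204
  n=2: λ₂ = 10.66π²/2.1122² - 9.1 ≈ 14.482
  n=3: λ₃ = 23.985π²/2.1122² - 9.1 ≈ 43.96
Since 2.665π²/2.1122² ≈ 5.896 < 9.1, λ₁ < 0.
The n=1 mode grows fastest (−λₙ is largest for n=1) → dominates.
Asymptotic: θ ~ c₁ sin(πx/2.1122) e^{3.204t} (exponential growth at rate −λ₁ ≈ 3.204).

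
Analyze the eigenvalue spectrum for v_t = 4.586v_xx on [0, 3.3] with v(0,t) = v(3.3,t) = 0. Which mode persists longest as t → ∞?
Eigenvalues: λₙ = 4.586n²π²/3.3².
First three modes:
  n=1: λ₁ = 4.586π²/3.3² ≈ 4.156
  n=2: λ₂ = 18.344π²/3.3² ≈ 16.625 (4× faster decay)
  n=3: λ₃ = 41.274π²/3.3² ≈ 37.407 (9× faster decay)
As t → ∞, higher modes decay exponentially faster. The n=1 mode dominates: v ~ c₁ sin(πx/3.3) e^{-λ₁t}.
Decay rate: λ₁ = 4.586π²/3.3² ≈ 4.156.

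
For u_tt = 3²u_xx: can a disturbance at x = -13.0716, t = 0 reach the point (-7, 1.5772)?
No. The domain of dependence is [-11.7316, -2.2684], and -13.0716 is outside this interval.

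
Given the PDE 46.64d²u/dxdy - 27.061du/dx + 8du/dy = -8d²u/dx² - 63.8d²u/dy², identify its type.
Rewriting in standard form: 8d²u/dx² + 46.64d²u/dxdy + 63.8d²u/dy² - 27.061du/dx + 8du/dy = 0. The second-order coefficients are A = 8, B = 46.64, C = 63.8. Since B² - 4AC = 133.6896 > 0, this is a hyperbolic PDE.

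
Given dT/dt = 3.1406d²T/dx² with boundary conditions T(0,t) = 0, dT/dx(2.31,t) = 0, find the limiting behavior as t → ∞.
T → 0. Heat escapes through the Dirichlet boundary.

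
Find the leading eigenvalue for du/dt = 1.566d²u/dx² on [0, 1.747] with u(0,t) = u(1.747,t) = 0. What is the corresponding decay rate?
Eigenvalues: λₙ = 1.566n²π²/1.747².
First three modes:
  n=1: λ₁ = 1.566π²/1.747² ≈ 5.064
  n=2: λ₂ = 6.264π²/1.747² ≈ 20.257 (4× faster decay)
  n=3: λ₃ = 14.094π²/1.747² ≈ 45.577 (9× faster decay)
As t → ∞, higher modes decay exponentially faster. The n=1 mode dominates: u ~ c₁ sin(πx/1.747) e^{-λ₁t}.
Decay rate: λ₁ = 1.566π²/1.747² ≈ 5.064.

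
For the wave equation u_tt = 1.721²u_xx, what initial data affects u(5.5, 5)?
Domain of dependence: [-3.105, 14.105]. Signals travel at speed 1.721, so data within |x - 5.5| ≤ 1.721·5 = 8.605 can reach the point.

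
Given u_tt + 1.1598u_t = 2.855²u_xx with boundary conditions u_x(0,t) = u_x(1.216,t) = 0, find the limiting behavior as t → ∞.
u → constant (steady state). Damping (γ=1.1598) dissipates the nonconstant modes; with Neumann BCs the spatial average obeys M''+γM'=0 and tends to a finite limit.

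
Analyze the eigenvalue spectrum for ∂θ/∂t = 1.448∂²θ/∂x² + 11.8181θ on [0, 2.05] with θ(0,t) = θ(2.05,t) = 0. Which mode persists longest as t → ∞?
Eigenvalues: λₙ = 1.448n²π²/2.05² - 11.8181.
First three modes:
  n=1: λ₁ = 1.448π²/2.05² - 11.8181 ≈ -8.417
  n=2: λ₂ = 5.792π²/2.05² - 11.8181 ≈ 1.784
  n=3: λ₃ = 13.032π²/2.05² - 11.8181 ≈ 18.788
Since 1.448π²/2.05² ≈ 3.401 < 11.8181, λ₁ < 0.
The n=1 mode grows fastest (−λₙ is largest for n=1) → dominates.
Asymptotic: θ ~ c₁ sin(πx/2.05) e^{8.417t} (exponential growth at rate −λ₁ ≈ 8.417).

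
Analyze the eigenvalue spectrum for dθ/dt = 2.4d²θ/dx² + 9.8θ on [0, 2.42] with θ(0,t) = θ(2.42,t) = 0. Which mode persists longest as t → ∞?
Eigenvalues: λₙ = 2.4n²π²/2.42² - 9.8.
First three modes:
  n=1: λ₁ = 2.4π²/2.42² - 9.8 ≈ -5.755
  n=2: λ₂ = 9.6π²/2.42² - 9.8 ≈ 6.379
  n=3: λ₃ = 21.6π²/2.42² - 9.8 ≈ 26.602
Since 2.4π²/2.42² ≈ 4.045 < 9.8, λ₁ < 0.
The n=1 mode grows fastest (−λₙ is largest for n=1) → dominates.
Asymptotic: θ ~ c₁ sin(πx/2.42) e^{5.755t} (exponential growth at rate −λ₁ ≈ 5.755).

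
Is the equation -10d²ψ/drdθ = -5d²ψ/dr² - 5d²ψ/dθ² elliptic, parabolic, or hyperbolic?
Rewriting in standard form: 5d²ψ/dr² - 10d²ψ/drdθ + 5d²ψ/dθ² = 0. Computing B² - 4AC with A = 5, B = -10, C = 5: discriminant = 0 (zero). Answer: parabolic.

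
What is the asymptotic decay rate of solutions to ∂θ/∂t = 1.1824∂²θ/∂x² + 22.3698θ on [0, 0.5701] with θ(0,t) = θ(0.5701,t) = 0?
Eigenvalues: λₙ = 1.1824n²π²/0.5701² - 22.3698.
First three modes:
  n=1: λ₁ = 1.1824π²/0.5701² - 22.3698 ≈ 13.536
  n=2: λ₂ = 4.7296π²/0.5701² - 22.3698 ≈ 121.253
  n=3: λ₃ = 10.6416π²/0.5701² - 22.3698 ≈ 300.781
Since 1.1824π²/0.5701² ≈ 35.906 > 22.3698, all λₙ > 0.
The n=1 mode decays slowest → dominates as t → ∞.
Asymptotic: θ ~ c₁ sin(πx/0.5701) e^{-λ₁t} with decay rate λ₁ ≈ 13.536.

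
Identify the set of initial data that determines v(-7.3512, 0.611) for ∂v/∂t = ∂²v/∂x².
The entire real line. The heat equation has infinite propagation speed: any initial disturbance instantly affects all points (though exponentially small far away).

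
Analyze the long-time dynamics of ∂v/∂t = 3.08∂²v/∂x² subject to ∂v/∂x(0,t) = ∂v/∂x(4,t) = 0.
Long-time behavior: v → constant (steady state). Heat is conserved (no flux at boundaries); solution approaches the spatial average.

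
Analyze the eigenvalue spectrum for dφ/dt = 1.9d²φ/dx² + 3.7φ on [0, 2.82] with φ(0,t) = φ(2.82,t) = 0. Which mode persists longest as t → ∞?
Eigenvalues: λₙ = 1.9n²π²/2.82² - 3.7.
First three modes:
  n=1: λ₁ = 1.9π²/2.82² - 3.7 ≈ -1.342
  n=2: λ₂ = 7.6π²/2.82² - 3.7 ≈ 5.732
  n=3: λ₃ = 17.1π²/2.82² - 3.7 ≈ 17.523
Since 1.9π²/2.82² ≈ 2.358 < 3.7, λ₁ < 0.
The n=1 mode grows fastest (−λₙ is largest for n=1) → dominates.
Asymptotic: φ ~ c₁ sin(πx/2.82) e^{1.342t} (exponential growth at rate −λ₁ ≈ 1.342).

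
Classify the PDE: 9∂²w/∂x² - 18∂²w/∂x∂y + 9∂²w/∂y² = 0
A = 9, B = -18, C = 9. Discriminant B² - 4AC = 0. Since 0 = 0, parabolic.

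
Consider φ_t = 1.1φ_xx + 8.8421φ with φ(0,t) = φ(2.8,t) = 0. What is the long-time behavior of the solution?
As t → ∞, φ grows unboundedly. Reaction dominates diffusion (r=8.8421 > κπ²/L²≈1.38); solution grows exponentially.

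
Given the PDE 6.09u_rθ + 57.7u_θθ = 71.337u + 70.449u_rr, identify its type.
Rewriting in standard form: -70.449u_rr + 6.09u_rθ + 57.7u_θθ - 71.337u = 0. The second-order coefficients are A = -70.449, B = 6.09, C = 57.7. Since B² - 4AC = 16296.7173 > 0, this is a hyperbolic PDE.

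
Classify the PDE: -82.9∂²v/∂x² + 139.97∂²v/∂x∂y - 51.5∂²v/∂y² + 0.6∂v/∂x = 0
A = -82.9, B = 139.97, C = -51.5. Discriminant B² - 4AC = 2514.2009. Since 2514.2009 > 0, hyperbolic.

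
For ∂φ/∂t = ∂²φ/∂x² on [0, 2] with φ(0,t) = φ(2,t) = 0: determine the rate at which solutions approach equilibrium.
Eigenvalues: λₙ = n²π²/2².
First three modes:
  n=1: λ₁ = π²/2² ≈ 2.467
  n=2: λ₂ = 4π²/2² ≈ 9.87 (4× faster decay)
  n=3: λ₃ = 9π²/2² ≈ 22.207 (9× faster decay)
As t → ∞, higher modes decay exponentially faster. The n=1 mode dominates: φ ~ c₁ sin(πx/2) e^{-λ₁t}.
Decay rate: λ₁ = π²/2² ≈ 2.467.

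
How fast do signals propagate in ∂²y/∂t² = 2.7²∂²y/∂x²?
Speed = 2.7. Information travels along characteristics x = x₀ ± 2.7t.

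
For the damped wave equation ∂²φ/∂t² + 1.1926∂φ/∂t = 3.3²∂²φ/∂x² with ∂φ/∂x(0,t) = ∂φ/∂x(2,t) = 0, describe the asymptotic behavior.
φ → constant (steady state). Damping (γ=1.1926) dissipates the nonconstant modes; with Neumann BCs the spatial average obeys M''+γM'=0 and tends to a finite limit.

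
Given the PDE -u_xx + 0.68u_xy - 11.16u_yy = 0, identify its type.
The second-order coefficients are A = -1, B = 0.68, C = -11.16. Since B² - 4AC = -44.1776 < 0, this is an elliptic PDE.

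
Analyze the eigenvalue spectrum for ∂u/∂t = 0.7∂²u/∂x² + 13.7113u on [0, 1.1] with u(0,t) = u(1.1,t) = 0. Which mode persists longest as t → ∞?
Eigenvalues: λₙ = 0.7n²π²/1.1² - 13.7113.
First three modes:
  n=1: λ₁ = 0.7π²/1.1² - 13.7113 ≈ -8.002
  n=2: λ₂ = 2.8π²/1.1² - 13.7113 ≈ 9.127
  n=3: λ₃ = 6.3π²/1.1² - 13.7113 ≈ 37.676
Since 0.7π²/1.1² ≈ 5.71 < 13.7113, λ₁ < 0.
The n=1 mode grows fastest (−λₙ is largest for n=1) → dominates.
Asymptotic: u ~ c₁ sin(πx/1.1) e^{8.002t} (exponential growth at rate −λ₁ ≈ 8.002).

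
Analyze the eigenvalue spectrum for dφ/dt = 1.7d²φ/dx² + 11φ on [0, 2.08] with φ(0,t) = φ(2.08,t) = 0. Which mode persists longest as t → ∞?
Eigenvalues: λₙ = 1.7n²π²/2.08² - 11.
First three modes:
  n=1: λ₁ = 1.7π²/2.08² - 11 ≈ -7.122
  n=2: λ₂ = 6.8π²/2.08² - 11 ≈ 4.513
  n=3: λ₃ = 15.3π²/2.08² - 11 ≈ 23.903
Since 1.7π²/2.08² ≈ 3.878 < 11, λ₁ < 0.
The n=1 mode grows fastest (−λₙ is largest for n=1) → dominates.
Asymptotic: φ ~ c₁ sin(πx/2.08) e^{7.122t} (exponential growth at rate −λ₁ ≈ 7.122).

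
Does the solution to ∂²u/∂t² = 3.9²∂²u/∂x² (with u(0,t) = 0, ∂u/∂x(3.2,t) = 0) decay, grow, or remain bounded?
u oscillates (no decay). Energy is conserved; the solution oscillates indefinitely as standing waves.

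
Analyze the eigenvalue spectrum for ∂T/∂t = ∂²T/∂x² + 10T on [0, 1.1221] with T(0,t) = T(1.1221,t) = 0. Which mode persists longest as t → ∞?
Eigenvalues: λₙ = n²π²/1.1221² - 10.
First three modes:
  n=1: λ₁ = π²/1.1221² - 10 ≈ -2.161
  n=2: λ₂ = 4π²/1.1221² - 10 ≈ 21.354
  n=3: λ₃ = 9π²/1.1221² - 10 ≈ 60.547
Since π²/1.1221² ≈ 7.839 < 10, λ₁ < 0.
The n=1 mode grows fastest (−λₙ is largest for n=1) → dominates.
Asymptotic: T ~ c₁ sin(πx/1.1221) e^{2.161t} (exponential growth at rate −λ₁ ≈ 2.161).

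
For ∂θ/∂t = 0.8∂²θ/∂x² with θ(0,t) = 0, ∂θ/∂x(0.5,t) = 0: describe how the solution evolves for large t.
θ → 0. Heat escapes through the Dirichlet boundary.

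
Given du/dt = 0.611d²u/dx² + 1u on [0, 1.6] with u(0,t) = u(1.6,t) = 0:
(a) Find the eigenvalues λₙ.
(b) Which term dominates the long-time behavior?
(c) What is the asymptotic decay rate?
Eigenvalues: λₙ = 0.611n²π²/1.6² - 1.
First three modes:
  n=1: λ₁ = 0.611π²/1.6² - 1 ≈ 1.356
  n=2: λ₂ = 2.444π²/1.6² - 1 ≈ 8.422
  n=3: λ₃ = 5.499π²/1.6² - 1 ≈ 20.2
Since 0.611π²/1.6² ≈ 2.356 > 1, all λₙ > 0.
The n=1 mode decays slowest → dominates as t → ∞.
Asymptotic: u ~ c₁ sin(πx/1.6) e^{-λ₁t} with decay rate λ₁ ≈ 1.356.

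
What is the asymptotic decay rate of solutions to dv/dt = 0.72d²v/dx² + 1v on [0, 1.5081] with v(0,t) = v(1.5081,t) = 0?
Eigenvalues: λₙ = 0.72n²π²/1.5081² - 1.
First three modes:
  n=1: λ₁ = 0.72π²/1.5081² - 1 ≈ 2.124
  n=2: λ₂ = 2.88π²/1.5081² - 1 ≈ 11.498
  n=3: λ₃ = 6.48π²/1.5081² - 1 ≈ 27.12
Since 0.72π²/1.5081² ≈ 3.124 > 1, all λₙ > 0.
The n=1 mode decays slowest → dominates as t → ∞.
Asymptotic: v ~ c₁ sin(πx/1.5081) e^{-λ₁t} with decay rate λ₁ ≈ 2.124.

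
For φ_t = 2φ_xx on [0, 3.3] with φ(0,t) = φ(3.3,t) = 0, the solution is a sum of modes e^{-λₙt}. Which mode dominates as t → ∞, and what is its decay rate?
Eigenvalues: λₙ = 2n²π²/3.3².
First three modes:
  n=1: λ₁ = 2π²/3.3² ≈ 1.813
  n=2: λ₂ = 8π²/3.3² ≈ 7.25 (4× faster decay)
  n=3: λ₃ = 18π²/3.3² ≈ 16.313 (9× faster decay)
As t → ∞, higher modes decay exponentially faster. The n=1 mode dominates: φ ~ c₁ sin(πx/3.3) e^{-λ₁t}.
Decay rate: λ₁ = 2π²/3.3² ≈ 1.813.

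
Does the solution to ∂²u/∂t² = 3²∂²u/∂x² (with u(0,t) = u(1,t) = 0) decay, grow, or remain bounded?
u oscillates (no decay). Energy is conserved; the solution oscillates indefinitely as standing waves.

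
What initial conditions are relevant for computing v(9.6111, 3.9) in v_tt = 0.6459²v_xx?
Domain of dependence: [7.09209, 12.13011]. Signals travel at speed 0.6459, so data within |x - 9.6111| ≤ 0.6459·3.9 = 2.51901 can reach the point.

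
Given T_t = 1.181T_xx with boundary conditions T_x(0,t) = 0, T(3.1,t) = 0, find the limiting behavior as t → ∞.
T → 0. Heat escapes through the Dirichlet boundary.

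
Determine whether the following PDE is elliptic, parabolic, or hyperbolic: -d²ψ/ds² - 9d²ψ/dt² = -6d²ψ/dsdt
Rewriting in standard form: -d²ψ/ds² + 6d²ψ/dsdt - 9d²ψ/dt² = 0. Coefficients: A = -1, B = 6, C = -9. B² - 4AC = 0, which is zero, so the equation is parabolic.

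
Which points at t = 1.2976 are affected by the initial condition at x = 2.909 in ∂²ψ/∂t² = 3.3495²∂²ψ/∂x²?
Domain of influence: [-1.4373112, 7.2553112]. Data at x = 2.909 spreads outward at speed 3.3495.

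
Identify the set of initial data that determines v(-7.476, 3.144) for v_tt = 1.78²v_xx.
Domain of dependence: [-13.07232, -1.87968]. Signals travel at speed 1.78, so data within |x - -7.476| ≤ 1.78·3.144 = 5.59632 can reach the point.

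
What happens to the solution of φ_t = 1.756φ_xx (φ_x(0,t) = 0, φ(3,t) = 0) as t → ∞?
φ → 0. Heat escapes through the Dirichlet boundary.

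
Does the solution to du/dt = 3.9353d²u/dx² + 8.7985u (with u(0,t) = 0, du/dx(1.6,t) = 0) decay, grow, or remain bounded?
u grows unboundedly. Reaction dominates diffusion (r=8.7985 > κπ²/(4L²)≈3.79); solution grows exponentially.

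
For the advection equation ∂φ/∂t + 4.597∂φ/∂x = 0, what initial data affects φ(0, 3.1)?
A single point: x = -14.2507. The characteristic through (0, 3.1) is x - 4.597t = const, so x = 0 - 4.597·3.1 = -14.2507.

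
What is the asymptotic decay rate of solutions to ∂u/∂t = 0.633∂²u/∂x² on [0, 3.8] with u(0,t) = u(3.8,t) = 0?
Eigenvalues: λₙ = 0.633n²π²/3.8².
First three modes:
  n=1: λ₁ = 0.633π²/3.8² ≈ 0.433
  n=2: λ₂ = 2.532π²/3.8² ≈ 1.731 (4× faster decay)
  n=3: λ₃ = 5.697π²/3.8² ≈ 3.894 (9× faster decay)
As t → ∞, higher modes decay exponentially faster. The n=1 mode dominates: u ~ c₁ sin(πx/3.8) e^{-λ₁t}.
Decay rate: λ₁ = 0.633π²/3.8² ≈ 0.433.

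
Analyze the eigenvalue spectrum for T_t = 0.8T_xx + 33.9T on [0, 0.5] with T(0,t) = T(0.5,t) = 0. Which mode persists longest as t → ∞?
Eigenvalues: λₙ = 0.8n²π²/0.5² - 33.9.
First three modes:
  n=1: λ₁ = 0.8π²/0.5² - 33.9 ≈ -2.317
  n=2: λ₂ = 3.2π²/0.5² - 33.9 ≈ 92.431
  n=3: λ₃ = 7.2π²/0.5² - 33.9 ≈ 250.345
Since 0.8π²/0.5² ≈ 31.583 < 33.9, λ₁ < 0.
The n=1 mode grows fastest (−λₙ is largest for n=1) → dominates.
Asymptotic: T ~ c₁ sin(πx/0.5) e^{2.317t} (exponential growth at rate −λ₁ ≈ 2.317).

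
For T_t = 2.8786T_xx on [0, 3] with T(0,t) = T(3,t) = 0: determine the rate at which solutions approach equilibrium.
Eigenvalues: λₙ = 2.8786n²π²/3².
First three modes:
  n=1: λ₁ = 2.8786π²/3² ≈ 3.157
  n=2: λ₂ = 11.5144π²/3² ≈ 12.627 (4× faster decay)
  n=3: λ₃ = 25.9074π²/3² ≈ 28.411 (9× faster decay)
As t → ∞, higher modes decay exponentially faster. The n=1 mode dominates: T ~ c₁ sin(πx/3) e^{-λ₁t}.
Decay rate: λ₁ = 2.8786π²/3² ≈ 3.157.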